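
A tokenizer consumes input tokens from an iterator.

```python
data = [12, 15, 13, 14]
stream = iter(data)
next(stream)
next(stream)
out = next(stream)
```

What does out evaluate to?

Step 1: Create iterator over [12, 15, 13, 14].
Step 2: next() consumes 12.
Step 3: next() consumes 15.
Step 4: next() returns 13.
Therefore out = 13.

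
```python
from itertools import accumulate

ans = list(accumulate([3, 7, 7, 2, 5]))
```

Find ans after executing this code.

Step 1: accumulate computes running sums:
  + 3 = 3
  + 7 = 10
  + 7 = 17
  + 2 = 19
  + 5 = 24
Therefore ans = [3, 10, 17, 19, 24].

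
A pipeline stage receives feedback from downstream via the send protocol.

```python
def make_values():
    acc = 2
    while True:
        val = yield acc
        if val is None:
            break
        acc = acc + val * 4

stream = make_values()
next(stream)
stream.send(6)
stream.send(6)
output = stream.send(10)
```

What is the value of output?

Step 1: next() -> yield acc=2.
Step 2: send(6) -> val=6, acc = 2 + 6*4 = 26, yield 26.
Step 3: send(6) -> val=6, acc = 26 + 6*4 = 50, yield 50.
Step 4: send(10) -> val=10, acc = 50 + 10*4 = 90, yield 90.
Therefore output = 90.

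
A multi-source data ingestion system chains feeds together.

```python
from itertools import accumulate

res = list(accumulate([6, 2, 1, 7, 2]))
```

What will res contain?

Step 1: accumulate computes running sums:
  + 6 = 6
  + 2 = 8
  + 1 = 9
  + 7 = 16
  + 2 = 18
Therefore res = [6, 8, 9, 16, 18].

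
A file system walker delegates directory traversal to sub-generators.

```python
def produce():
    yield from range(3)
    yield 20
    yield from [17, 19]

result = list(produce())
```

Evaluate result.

Step 1: Trace yields in order:
  yield 0
  yield 1
  yield 2
  yield 20
  yield 17
  yield 19
Therefore result = [0, 1, 2, 20, 17, 19].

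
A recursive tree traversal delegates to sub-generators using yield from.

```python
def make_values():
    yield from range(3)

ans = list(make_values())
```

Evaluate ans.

Step 1: yield from delegates to the iterable, yielding each element.
Step 2: Collected values: [0, 1, 2].
Therefore ans = [0, 1, 2].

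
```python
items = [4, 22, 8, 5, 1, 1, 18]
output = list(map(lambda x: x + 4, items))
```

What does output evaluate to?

Step 1: Apply lambda x: x + 4 to each element:
  4 -> 8
  22 -> 26
  8 -> 12
  5 -> 9
  1 -> 5
  1 -> 5
  18 -> 22
Therefore output = [8, 26, 12, 9, 5, 5, 22].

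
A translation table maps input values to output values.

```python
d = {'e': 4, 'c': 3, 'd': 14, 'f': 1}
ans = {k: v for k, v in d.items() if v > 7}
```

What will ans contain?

Step 1: Filter items where value > 7:
  'e': 4 <= 7: removed
  'c': 3 <= 7: removed
  'd': 14 > 7: kept
  'f': 1 <= 7: removed
Therefore ans = {'d': 14}.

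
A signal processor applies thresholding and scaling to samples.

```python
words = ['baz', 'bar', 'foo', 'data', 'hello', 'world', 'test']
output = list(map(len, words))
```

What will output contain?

Step 1: Map len() to each word:
  'baz' -> 3
  'bar' -> 3
  'foo' -> 3
  'data' -> 4
  'hello' -> 5
  'world' -> 5
  'test' -> 4
Therefore output = [3, 3, 3, 4, 5, 5, 4].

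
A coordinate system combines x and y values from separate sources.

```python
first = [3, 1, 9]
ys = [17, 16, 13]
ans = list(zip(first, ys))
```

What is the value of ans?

Step 1: zip pairs elements at same index:
  Index 0: (3, 17)
  Index 1: (1, 16)
  Index 2: (9, 13)
Therefore ans = [(3, 17), (1, 16), (9, 13)].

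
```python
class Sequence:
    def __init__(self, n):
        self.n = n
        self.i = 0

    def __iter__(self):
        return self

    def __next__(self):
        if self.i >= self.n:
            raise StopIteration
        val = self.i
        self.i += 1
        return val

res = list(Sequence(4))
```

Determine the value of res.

Step 1: Sequence(4) creates an iterator counting 0 to 3.
Step 2: list() consumes all values: [0, 1, 2, 3].
Therefore res = [0, 1, 2, 3].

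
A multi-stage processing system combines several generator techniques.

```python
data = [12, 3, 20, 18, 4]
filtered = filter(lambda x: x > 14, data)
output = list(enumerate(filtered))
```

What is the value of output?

Step 1: Filter [12, 3, 20, 18, 4] for > 14: [20, 18].
Step 2: enumerate re-indexes from 0: [(0, 20), (1, 18)].
Therefore output = [(0, 20), (1, 18)].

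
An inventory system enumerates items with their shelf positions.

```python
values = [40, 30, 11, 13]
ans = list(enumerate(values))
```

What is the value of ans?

Step 1: enumerate pairs each element with its index:
  (0, 40)
  (1, 30)
  (2, 11)
  (3, 13)
Therefore ans = [(0, 40), (1, 30), (2, 11), (3, 13)].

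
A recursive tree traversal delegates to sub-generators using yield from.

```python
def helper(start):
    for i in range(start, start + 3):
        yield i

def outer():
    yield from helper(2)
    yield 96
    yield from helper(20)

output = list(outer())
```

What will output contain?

Step 1: outer() delegates to helper(2):
  yield 2
  yield 3
  yield 4
Step 2: yield 96
Step 3: Delegates to helper(20):
  yield 20
  yield 21
  yield 22
Therefore output = [2, 3, 4, 96, 20, 21, 22].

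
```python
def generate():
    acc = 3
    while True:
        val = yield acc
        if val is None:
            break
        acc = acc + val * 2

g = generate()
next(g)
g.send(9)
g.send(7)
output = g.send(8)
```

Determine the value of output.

Step 1: next() -> yield acc=3.
Step 2: send(9) -> val=9, acc = 3 + 9*2 = 21, yield 21.
Step 3: send(7) -> val=7, acc = 21 + 7*2 = 35, yield 35.
Step 4: send(8) -> val=8, acc = 35 + 8*2 = 51, yield 51.
Therefore output = 51.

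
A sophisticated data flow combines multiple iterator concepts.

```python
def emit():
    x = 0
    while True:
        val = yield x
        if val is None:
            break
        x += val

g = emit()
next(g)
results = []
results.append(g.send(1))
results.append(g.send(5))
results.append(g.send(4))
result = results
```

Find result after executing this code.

Step 1: next(g) -> yield 0.
Step 2: send(1) -> x = 1, yield 1.
Step 3: send(5) -> x = 6, yield 6.
Step 4: send(4) -> x = 10, yield 10.
Therefore result = [1, 6, 10].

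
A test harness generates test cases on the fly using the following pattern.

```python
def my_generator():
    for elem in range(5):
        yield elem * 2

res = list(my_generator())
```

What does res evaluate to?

Step 1: For each elem in range(5), yield elem * 2:
  elem=0: yield 0 * 2 = 0
  elem=1: yield 1 * 2 = 2
  elem=2: yield 2 * 2 = 4
  elem=3: yield 3 * 2 = 6
  elem=4: yield 4 * 2 = 8
Therefore res = [0, 2, 4, 6, 8].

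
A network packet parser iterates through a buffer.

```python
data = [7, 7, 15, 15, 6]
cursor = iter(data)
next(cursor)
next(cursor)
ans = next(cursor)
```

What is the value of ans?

Step 1: Create iterator over [7, 7, 15, 15, 6].
Step 2: next() consumes 7.
Step 3: next() consumes 7.
Step 4: next() returns 15.
Therefore ans = 15.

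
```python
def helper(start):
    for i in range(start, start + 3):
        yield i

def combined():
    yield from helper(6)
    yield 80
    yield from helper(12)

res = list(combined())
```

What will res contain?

Step 1: combined() delegates to helper(6):
  yield 6
  yield 7
  yield 8
Step 2: yield 80
Step 3: Delegates to helper(12):
  yield 12
  yield 13
  yield 14
Therefore res = [6, 7, 8, 80, 12, 13, 14].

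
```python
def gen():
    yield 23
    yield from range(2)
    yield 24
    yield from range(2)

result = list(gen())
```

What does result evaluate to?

Step 1: Trace yields in order:
  yield 23
  yield 0
  yield 1
  yield 24
  yield 0
  yield 1
Therefore result = [23, 0, 1, 24, 0, 1].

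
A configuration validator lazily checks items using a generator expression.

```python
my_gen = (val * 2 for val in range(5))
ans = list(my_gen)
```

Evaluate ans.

Step 1: For each val in range(5), compute val*2:
  val=0: 0*2 = 0
  val=1: 1*2 = 2
  val=2: 2*2 = 4
  val=3: 3*2 = 6
  val=4: 4*2 = 8
Therefore ans = [0, 2, 4, 6, 8].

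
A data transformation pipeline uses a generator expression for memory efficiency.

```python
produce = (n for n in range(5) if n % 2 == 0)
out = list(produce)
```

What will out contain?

Step 1: Filter range(5) keeping only even values:
  n=0: even, included
  n=1: odd, excluded
  n=2: even, included
  n=3: odd, excluded
  n=4: even, included
Therefore out = [0, 2, 4].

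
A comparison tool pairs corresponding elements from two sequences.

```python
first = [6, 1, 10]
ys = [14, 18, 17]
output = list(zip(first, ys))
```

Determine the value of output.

Step 1: zip pairs elements at same index:
  Index 0: (6, 14)
  Index 1: (1, 18)
  Index 2: (10, 17)
Therefore output = [(6, 14), (1, 18), (10, 17)].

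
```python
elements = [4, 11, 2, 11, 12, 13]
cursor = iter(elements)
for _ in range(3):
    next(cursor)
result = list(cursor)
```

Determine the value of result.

Step 1: Create iterator over [4, 11, 2, 11, 12, 13].
Step 2: Advance 3 positions (consuming [4, 11, 2]).
Step 3: list() collects remaining elements: [11, 12, 13].
Therefore result = [11, 12, 13].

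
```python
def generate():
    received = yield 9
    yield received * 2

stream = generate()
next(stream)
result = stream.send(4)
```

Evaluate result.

Step 1: next(stream) advances to first yield, producing 9.
Step 2: send(4) resumes, received = 4.
Step 3: yield received * 2 = 4 * 2 = 8.
Therefore result = 8.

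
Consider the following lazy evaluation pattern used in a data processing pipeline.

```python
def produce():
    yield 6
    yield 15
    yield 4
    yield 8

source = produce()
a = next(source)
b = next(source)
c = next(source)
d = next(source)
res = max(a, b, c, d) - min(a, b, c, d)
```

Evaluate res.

Step 1: Create generator and consume all values:
  a = next(source) = 6
  b = next(source) = 15
  c = next(source) = 4
  d = next(source) = 8
Step 2: max = 15, min = 4, res = 15 - 4 = 11.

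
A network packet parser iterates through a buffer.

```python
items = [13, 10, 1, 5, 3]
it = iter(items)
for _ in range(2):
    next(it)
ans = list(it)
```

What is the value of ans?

Step 1: Create iterator over [13, 10, 1, 5, 3].
Step 2: Advance 2 positions (consuming [13, 10]).
Step 3: list() collects remaining elements: [1, 5, 3].
Therefore ans = [1, 5, 3].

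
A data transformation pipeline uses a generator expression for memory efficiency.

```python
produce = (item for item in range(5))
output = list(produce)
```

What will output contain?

Step 1: Generator expression iterates range(5): [0, 1, 2, 3, 4].
Step 2: list() collects all values.
Therefore output = [0, 1, 2, 3, 4].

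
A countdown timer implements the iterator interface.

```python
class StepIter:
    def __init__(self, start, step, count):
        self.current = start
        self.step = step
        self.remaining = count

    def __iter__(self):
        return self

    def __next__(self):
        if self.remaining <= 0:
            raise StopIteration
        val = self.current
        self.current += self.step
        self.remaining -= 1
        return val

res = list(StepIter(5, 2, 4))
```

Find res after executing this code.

Step 1: StepIter starts at 5, increments by 2, for 4 steps:
  Yield 5, then current += 2
  Yield 7, then current += 2
  Yield 9, then current += 2
  Yield 11, then current += 2
Therefore res = [5, 7, 9, 11].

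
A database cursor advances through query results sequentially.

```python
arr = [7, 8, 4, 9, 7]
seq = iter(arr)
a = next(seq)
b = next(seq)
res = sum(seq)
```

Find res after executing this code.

Step 1: Create iterator over [7, 8, 4, 9, 7].
Step 2: a = next() = 7, b = next() = 8.
Step 3: sum() of remaining [4, 9, 7] = 20.
Therefore res = 20.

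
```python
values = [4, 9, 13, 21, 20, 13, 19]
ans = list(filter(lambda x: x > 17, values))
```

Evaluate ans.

Step 1: Filter elements > 17:
  4: removed
  9: removed
  13: removed
  21: kept
  20: kept
  13: removed
  19: kept
Therefore ans = [21, 20, 19].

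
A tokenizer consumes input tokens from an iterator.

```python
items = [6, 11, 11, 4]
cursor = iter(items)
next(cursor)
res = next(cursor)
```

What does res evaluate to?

Step 1: Create iterator over [6, 11, 11, 4].
Step 2: next() consumes 6.
Step 3: next() returns 11.
Therefore res = 11.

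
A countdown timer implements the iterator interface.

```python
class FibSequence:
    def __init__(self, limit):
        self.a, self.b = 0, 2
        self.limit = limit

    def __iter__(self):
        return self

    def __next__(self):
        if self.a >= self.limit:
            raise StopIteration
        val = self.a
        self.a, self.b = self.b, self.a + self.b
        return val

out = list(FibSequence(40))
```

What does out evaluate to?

Step 1: Fibonacci-like sequence (a=0, b=2) until >= 40:
  Yield 0, then a,b = 2,2
  Yield 2, then a,b = 2,4
  Yield 2, then a,b = 4,6
  Yield 4, then a,b = 6,10
  Yield 6, then a,b = 10,16
  Yield 10, then a,b = 16,26
  Yield 16, then a,b = 26,42
  Yield 26, then a,b = 42,68
Step 2: 42 >= 40, stop.
Therefore out = [0, 2, 2, 4, 6, 10, 16, 26].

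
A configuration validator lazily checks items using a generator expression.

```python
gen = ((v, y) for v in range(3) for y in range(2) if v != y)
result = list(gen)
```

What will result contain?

Step 1: Nested generator over range(3) x range(2) where v != y:
  (0, 0): excluded (v == y)
  (0, 1): included
  (1, 0): included
  (1, 1): excluded (v == y)
  (2, 0): included
  (2, 1): included
Therefore result = [(0, 1), (1, 0), (2, 0), (2, 1)].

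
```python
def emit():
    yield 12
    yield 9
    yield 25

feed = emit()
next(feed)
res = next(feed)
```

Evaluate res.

Step 1: emit() creates a generator.
Step 2: next(feed) yields 12 (consumed and discarded).
Step 3: next(feed) yields 9, assigned to res.
Therefore res = 9.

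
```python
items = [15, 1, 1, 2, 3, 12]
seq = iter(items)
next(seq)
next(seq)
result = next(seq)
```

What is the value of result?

Step 1: Create iterator over [15, 1, 1, 2, 3, 12].
Step 2: next() consumes 15.
Step 3: next() consumes 1.
Step 4: next() returns 1.
Therefore result = 1.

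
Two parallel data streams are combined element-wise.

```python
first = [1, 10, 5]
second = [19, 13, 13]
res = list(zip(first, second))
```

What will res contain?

Step 1: zip pairs elements at same index:
  Index 0: (1, 19)
  Index 1: (10, 13)
  Index 2: (5, 13)
Therefore res = [(1, 19), (10, 13), (5, 13)].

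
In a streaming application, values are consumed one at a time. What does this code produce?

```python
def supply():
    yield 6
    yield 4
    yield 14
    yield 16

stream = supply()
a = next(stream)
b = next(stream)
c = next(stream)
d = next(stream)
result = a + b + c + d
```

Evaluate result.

Step 1: Create generator and consume all values:
  a = next(stream) = 6
  b = next(stream) = 4
  c = next(stream) = 14
  d = next(stream) = 16
Step 2: result = 6 + 4 + 14 + 16 = 40.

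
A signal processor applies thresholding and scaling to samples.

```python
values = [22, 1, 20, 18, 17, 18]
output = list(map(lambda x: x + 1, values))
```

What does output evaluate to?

Step 1: Apply lambda x: x + 1 to each element:
  22 -> 23
  1 -> 2
  20 -> 21
  18 -> 19
  17 -> 18
  18 -> 19
Therefore output = [23, 2, 21, 19, 18, 19].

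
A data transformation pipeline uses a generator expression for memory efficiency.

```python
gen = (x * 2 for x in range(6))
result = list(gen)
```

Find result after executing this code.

Step 1: For each x in range(6), compute x*2:
  x=0: 0*2 = 0
  x=1: 1*2 = 2
  x=2: 2*2 = 4
  x=3: 3*2 = 6
  x=4: 4*2 = 8
  x=5: 5*2 = 10
Therefore result = [0, 2, 4, 6, 8, 10].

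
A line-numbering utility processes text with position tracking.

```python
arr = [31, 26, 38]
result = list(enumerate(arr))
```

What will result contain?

Step 1: enumerate pairs each element with its index:
  (0, 31)
  (1, 26)
  (2, 38)
Therefore result = [(0, 31), (1, 26), (2, 38)].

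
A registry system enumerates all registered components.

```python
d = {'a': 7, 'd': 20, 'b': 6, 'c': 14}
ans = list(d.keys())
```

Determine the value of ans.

Step 1: d.keys() returns the dictionary keys in insertion order.
Therefore ans = ['a', 'd', 'b', 'c'].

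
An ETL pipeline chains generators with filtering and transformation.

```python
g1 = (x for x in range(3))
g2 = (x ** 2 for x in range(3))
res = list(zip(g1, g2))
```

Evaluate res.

Step 1: g1 produces [0, 1, 2].
Step 2: g2 produces [0, 1, 4].
Step 3: zip pairs them: [(0, 0), (1, 1), (2, 4)].
Therefore res = [(0, 0), (1, 1), (2, 4)].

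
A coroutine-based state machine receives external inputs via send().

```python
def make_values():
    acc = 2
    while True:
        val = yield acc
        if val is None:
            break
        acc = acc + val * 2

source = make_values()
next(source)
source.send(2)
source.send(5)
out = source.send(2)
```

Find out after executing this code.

Step 1: next() -> yield acc=2.
Step 2: send(2) -> val=2, acc = 2 + 2*2 = 6, yield 6.
Step 3: send(5) -> val=5, acc = 6 + 5*2 = 16, yield 16.
Step 4: send(2) -> val=2, acc = 16 + 2*2 = 20, yield 20.
Therefore out = 20.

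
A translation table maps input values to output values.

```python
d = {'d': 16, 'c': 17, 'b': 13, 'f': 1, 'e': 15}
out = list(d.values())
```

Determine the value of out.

Step 1: d.values() returns the dictionary values in insertion order.
Therefore out = [16, 17, 13, 1, 15].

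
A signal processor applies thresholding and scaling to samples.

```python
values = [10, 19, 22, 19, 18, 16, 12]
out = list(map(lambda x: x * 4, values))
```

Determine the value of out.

Step 1: Apply lambda x: x * 4 to each element:
  10 -> 40
  19 -> 76
  22 -> 88
  19 -> 76
  18 -> 72
  16 -> 64
  12 -> 48
Therefore out = [40, 76, 88, 76, 72, 64, 48].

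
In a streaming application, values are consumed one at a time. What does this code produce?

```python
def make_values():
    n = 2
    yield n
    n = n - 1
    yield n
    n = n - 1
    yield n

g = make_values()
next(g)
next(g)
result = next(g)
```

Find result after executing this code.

Step 1: Trace through generator execution:
  Yield 1: n starts at 2, yield 2
  Yield 2: n = 2 - 1 = 1, yield 1
  Yield 3: n = 1 - 1 = 0, yield 0
Step 2: First next() gets 2, second next() gets the second value, third next() yields 0.
Therefore result = 0.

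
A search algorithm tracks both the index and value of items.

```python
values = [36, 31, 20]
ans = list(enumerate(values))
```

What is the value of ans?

Step 1: enumerate pairs each element with its index:
  (0, 36)
  (1, 31)
  (2, 20)
Therefore ans = [(0, 36), (1, 31), (2, 20)].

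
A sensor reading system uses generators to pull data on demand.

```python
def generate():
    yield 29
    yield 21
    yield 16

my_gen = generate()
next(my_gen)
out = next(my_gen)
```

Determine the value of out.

Step 1: generate() creates a generator.
Step 2: next(my_gen) yields 29 (consumed and discarded).
Step 3: next(my_gen) yields 21, assigned to out.
Therefore out = 21.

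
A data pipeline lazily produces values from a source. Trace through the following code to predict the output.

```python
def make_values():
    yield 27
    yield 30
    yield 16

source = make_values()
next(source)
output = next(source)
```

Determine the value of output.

Step 1: make_values() creates a generator.
Step 2: next(source) yields 27 (consumed and discarded).
Step 3: next(source) yields 30, assigned to output.
Therefore output = 30.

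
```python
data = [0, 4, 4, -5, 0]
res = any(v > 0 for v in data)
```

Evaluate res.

Step 1: Check v > 0 for each element in [0, 4, 4, -5, 0]:
  0 > 0: False
  4 > 0: True
  4 > 0: True
  -5 > 0: False
  0 > 0: False
Step 2: any() returns True.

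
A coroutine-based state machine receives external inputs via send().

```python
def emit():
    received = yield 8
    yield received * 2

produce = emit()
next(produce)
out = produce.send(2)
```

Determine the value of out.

Step 1: next(produce) advances to first yield, producing 8.
Step 2: send(2) resumes, received = 2.
Step 3: yield received * 2 = 2 * 2 = 4.
Therefore out = 4.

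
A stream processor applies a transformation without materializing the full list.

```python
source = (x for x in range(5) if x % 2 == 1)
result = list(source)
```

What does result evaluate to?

Step 1: Filter range(5) keeping only odd values:
  x=0: even, excluded
  x=1: odd, included
  x=2: even, excluded
  x=3: odd, included
  x=4: even, excluded
Therefore result = [1, 3].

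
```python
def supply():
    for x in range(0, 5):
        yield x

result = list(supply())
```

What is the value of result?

Step 1: The generator yields each value from range(0, 5).
Step 2: list() consumes all yields: [0, 1, 2, 3, 4].
Therefore result = [0, 1, 2, 3, 4].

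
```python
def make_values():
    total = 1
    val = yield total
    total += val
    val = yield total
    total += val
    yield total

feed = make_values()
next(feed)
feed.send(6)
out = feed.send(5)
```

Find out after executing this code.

Step 1: next() -> yield total=1.
Step 2: send(6) -> val=6, total = 1+6 = 7, yield 7.
Step 3: send(5) -> val=5, total = 7+5 = 12, yield 12.
Therefore out = 12.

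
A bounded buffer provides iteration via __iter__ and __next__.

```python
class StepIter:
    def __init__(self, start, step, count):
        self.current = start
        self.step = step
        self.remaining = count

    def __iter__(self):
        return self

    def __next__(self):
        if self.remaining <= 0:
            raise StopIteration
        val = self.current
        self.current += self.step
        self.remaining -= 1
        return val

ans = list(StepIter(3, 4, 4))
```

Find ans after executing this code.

Step 1: StepIter starts at 3, increments by 4, for 4 steps:
  Yield 3, then current += 4
  Yield 7, then current += 4
  Yield 11, then current += 4
  Yield 15, then current += 4
Therefore ans = [3, 7, 11, 15].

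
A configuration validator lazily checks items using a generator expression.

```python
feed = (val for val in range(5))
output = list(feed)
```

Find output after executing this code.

Step 1: Generator expression iterates range(5): [0, 1, 2, 3, 4].
Step 2: list() collects all values.
Therefore output = [0, 1, 2, 3, 4].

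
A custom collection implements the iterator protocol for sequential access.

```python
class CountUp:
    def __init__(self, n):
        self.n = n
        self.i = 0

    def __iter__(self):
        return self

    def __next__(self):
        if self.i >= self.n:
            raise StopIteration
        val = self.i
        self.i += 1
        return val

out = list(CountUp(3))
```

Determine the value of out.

Step 1: CountUp(3) creates an iterator counting 0 to 2.
Step 2: list() consumes all values: [0, 1, 2].
Therefore out = [0, 1, 2].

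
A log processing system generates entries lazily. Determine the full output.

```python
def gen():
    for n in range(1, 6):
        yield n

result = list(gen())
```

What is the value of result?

Step 1: The generator yields each value from range(1, 6).
Step 2: list() consumes all yields: [1, 2, 3, 4, 5].
Therefore result = [1, 2, 3, 4, 5].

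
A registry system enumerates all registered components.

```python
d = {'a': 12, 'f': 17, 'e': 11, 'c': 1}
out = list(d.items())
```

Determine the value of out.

Step 1: d.items() returns (key, value) pairs in insertion order.
Therefore out = [('a', 12), ('f', 17), ('e', 11), ('c', 1)].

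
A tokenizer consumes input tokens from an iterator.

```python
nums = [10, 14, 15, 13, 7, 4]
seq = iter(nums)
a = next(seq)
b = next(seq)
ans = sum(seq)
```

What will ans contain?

Step 1: Create iterator over [10, 14, 15, 13, 7, 4].
Step 2: a = next() = 10, b = next() = 14.
Step 3: sum() of remaining [15, 13, 7, 4] = 39.
Therefore ans = 39.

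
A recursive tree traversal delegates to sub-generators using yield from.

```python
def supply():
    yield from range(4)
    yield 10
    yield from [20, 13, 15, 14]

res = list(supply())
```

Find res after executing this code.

Step 1: Trace yields in order:
  yield 0
  yield 1
  yield 2
  yield 3
  yield 10
  yield 20
  yield 13
  yield 15
  yield 14
Therefore res = [0, 1, 2, 3, 10, 20, 13, 15, 14].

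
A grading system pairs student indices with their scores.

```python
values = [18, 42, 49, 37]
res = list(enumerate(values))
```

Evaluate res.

Step 1: enumerate pairs each element with its index:
  (0, 18)
  (1, 42)
  (2, 49)
  (3, 37)
Therefore res = [(0, 18), (1, 42), (2, 49), (3, 37)].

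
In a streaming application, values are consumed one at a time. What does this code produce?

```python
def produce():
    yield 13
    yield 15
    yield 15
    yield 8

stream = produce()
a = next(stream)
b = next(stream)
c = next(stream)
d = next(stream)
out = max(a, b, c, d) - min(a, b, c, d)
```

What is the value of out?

Step 1: Create generator and consume all values:
  a = next(stream) = 13
  b = next(stream) = 15
  c = next(stream) = 15
  d = next(stream) = 8
Step 2: max = 15, min = 8, out = 15 - 8 = 7.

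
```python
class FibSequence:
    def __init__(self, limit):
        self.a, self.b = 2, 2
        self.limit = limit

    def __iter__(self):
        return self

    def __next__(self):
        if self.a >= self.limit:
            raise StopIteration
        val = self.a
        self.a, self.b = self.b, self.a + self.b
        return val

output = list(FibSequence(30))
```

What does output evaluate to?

Step 1: Fibonacci-like sequence (a=2, b=2) until >= 30:
  Yield 2, then a,b = 2,4
  Yield 2, then a,b = 4,6
  Yield 4, then a,b = 6,10
  Yield 6, then a,b = 10,16
  Yield 10, then a,b = 16,26
  Yield 16, then a,b = 26,42
  Yield 26, then a,b = 42,68
Step 2: 42 >= 30, stop.
Therefore output = [2, 2, 4, 6, 10, 16, 26].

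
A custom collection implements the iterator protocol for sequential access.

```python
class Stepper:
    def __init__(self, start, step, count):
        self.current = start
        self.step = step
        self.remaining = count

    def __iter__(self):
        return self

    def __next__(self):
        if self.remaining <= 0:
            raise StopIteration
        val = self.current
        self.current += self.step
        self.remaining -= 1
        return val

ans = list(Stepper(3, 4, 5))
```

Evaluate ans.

Step 1: Stepper starts at 3, increments by 4, for 5 steps:
  Yield 3, then current += 4
  Yield 7, then current += 4
  Yield 11, then current += 4
  Yield 15, then current += 4
  Yield 19, then current += 4
Therefore ans = [3, 7, 11, 15, 19].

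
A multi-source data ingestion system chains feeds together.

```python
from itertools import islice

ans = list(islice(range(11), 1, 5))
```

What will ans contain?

Step 1: islice(range(11), 1, 5) takes elements at indices [1, 5).
Step 2: Elements: [1, 2, 3, 4].
Therefore ans = [1, 2, 3, 4].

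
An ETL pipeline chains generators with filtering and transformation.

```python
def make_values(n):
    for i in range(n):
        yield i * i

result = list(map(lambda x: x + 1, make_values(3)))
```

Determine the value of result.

Step 1: make_values(3) yields squares: [0, 1, 4].
Step 2: map adds 1 to each: [1, 2, 5].
Therefore result = [1, 2, 5].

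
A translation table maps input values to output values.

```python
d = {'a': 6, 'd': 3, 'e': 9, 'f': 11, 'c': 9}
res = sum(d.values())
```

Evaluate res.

Step 1: d.values() = [6, 3, 9, 11, 9].
Step 2: sum = 38.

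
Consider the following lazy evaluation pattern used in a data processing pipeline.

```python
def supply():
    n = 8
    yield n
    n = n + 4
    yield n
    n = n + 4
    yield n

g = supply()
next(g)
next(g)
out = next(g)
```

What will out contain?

Step 1: Trace through generator execution:
  Yield 1: n starts at 8, yield 8
  Yield 2: n = 8 + 4 = 12, yield 12
  Yield 3: n = 12 + 4 = 16, yield 16
Step 2: First next() gets 8, second next() gets the second value, third next() yields 16.
Therefore out = 16.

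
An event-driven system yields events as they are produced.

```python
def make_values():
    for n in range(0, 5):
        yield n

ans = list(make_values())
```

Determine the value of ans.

Step 1: The generator yields each value from range(0, 5).
Step 2: list() consumes all yields: [0, 1, 2, 3, 4].
Therefore ans = [0, 1, 2, 3, 4].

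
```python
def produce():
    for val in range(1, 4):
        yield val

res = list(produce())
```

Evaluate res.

Step 1: The generator yields each value from range(1, 4).
Step 2: list() consumes all yields: [1, 2, 3].
Therefore res = [1, 2, 3].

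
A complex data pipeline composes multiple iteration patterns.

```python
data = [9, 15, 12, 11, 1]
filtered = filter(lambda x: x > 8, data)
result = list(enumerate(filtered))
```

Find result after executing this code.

Step 1: Filter [9, 15, 12, 11, 1] for > 8: [9, 15, 12, 11].
Step 2: enumerate re-indexes from 0: [(0, 9), (1, 15), (2, 12), (3, 11)].
Therefore result = [(0, 9), (1, 15), (2, 12), (3, 11)].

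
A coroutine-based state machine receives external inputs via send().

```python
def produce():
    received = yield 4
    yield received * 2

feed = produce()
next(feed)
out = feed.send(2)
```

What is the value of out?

Step 1: next(feed) advances to first yield, producing 4.
Step 2: send(2) resumes, received = 2.
Step 3: yield received * 2 = 2 * 2 = 4.
Therefore out = 4.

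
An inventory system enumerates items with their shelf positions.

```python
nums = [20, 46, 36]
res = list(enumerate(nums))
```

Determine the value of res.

Step 1: enumerate pairs each element with its index:
  (0, 20)
  (1, 46)
  (2, 36)
Therefore res = [(0, 20), (1, 46), (2, 36)].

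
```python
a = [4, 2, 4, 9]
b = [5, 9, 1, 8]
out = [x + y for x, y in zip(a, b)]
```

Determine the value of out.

Step 1: Add corresponding elements:
  4 + 5 = 9
  2 + 9 = 11
  4 + 1 = 5
  9 + 8 = 17
Therefore out = [9, 11, 5, 17].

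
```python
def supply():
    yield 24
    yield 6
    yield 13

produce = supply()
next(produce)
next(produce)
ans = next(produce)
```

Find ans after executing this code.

Step 1: supply() creates a generator.
Step 2: next(produce) yields 24 (consumed and discarded).
Step 3: next(produce) yields 6 (consumed and discarded).
Step 4: next(produce) yields 13, assigned to ans.
Therefore ans = 13.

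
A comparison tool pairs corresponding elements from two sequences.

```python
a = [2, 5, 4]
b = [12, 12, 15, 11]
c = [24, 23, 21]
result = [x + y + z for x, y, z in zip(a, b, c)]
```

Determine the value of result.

Step 1: zip three lists (truncates to shortest, len=3):
  2 + 12 + 24 = 38
  5 + 12 + 23 = 40
  4 + 15 + 21 = 40
Therefore result = [38, 40, 40].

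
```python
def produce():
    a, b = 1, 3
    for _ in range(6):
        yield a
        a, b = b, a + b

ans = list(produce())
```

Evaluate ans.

Step 1: Fibonacci-like sequence starting with a=1, b=3:
  Iteration 1: yield a=1, then a,b = 3,4
  Iteration 2: yield a=3, then a,b = 4,7
  Iteration 3: yield a=4, then a,b = 7,11
  Iteration 4: yield a=7, then a,b = 11,18
  Iteration 5: yield a=11, then a,b = 18,29
  Iteration 6: yield a=18, then a,b = 29,47
Therefore ans = [1, 3, 4, 7, 11, 18].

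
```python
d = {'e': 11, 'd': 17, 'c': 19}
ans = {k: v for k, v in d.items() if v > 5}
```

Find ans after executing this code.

Step 1: Filter items where value > 5:
  'e': 11 > 5: kept
  'd': 17 > 5: kept
  'c': 19 > 5: kept
Therefore ans = {'e': 11, 'd': 17, 'c': 19}.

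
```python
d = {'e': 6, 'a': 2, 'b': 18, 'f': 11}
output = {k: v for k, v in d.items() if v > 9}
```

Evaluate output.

Step 1: Filter items where value > 9:
  'e': 6 <= 9: removed
  'a': 2 <= 9: removed
  'b': 18 > 9: kept
  'f': 11 > 9: kept
Therefore output = {'b': 18, 'f': 11}.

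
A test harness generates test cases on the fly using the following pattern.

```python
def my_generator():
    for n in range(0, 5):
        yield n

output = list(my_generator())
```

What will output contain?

Step 1: The generator yields each value from range(0, 5).
Step 2: list() consumes all yields: [0, 1, 2, 3, 4].
Therefore output = [0, 1, 2, 3, 4].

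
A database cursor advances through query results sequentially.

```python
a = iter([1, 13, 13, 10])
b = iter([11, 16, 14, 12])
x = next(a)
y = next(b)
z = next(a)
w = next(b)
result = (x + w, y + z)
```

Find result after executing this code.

Step 1: a iterates [1, 13, 13, 10], b iterates [11, 16, 14, 12].
Step 2: x = next(a) = 1, y = next(b) = 11.
Step 3: z = next(a) = 13, w = next(b) = 16.
Step 4: result = (1 + 16, 11 + 13) = (17, 24).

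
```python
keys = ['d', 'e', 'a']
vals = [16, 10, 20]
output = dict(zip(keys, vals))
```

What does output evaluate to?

Step 1: zip pairs keys with values:
  'd' -> 16
  'e' -> 10
  'a' -> 20
Therefore output = {'d': 16, 'e': 10, 'a': 20}.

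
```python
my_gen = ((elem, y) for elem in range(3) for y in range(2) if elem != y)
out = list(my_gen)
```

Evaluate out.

Step 1: Nested generator over range(3) x range(2) where elem != y:
  (0, 0): excluded (elem == y)
  (0, 1): included
  (1, 0): included
  (1, 1): excluded (elem == y)
  (2, 0): included
  (2, 1): included
Therefore out = [(0, 1), (1, 0), (2, 0), (2, 1)].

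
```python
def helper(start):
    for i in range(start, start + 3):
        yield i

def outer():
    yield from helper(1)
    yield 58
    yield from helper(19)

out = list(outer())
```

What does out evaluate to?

Step 1: outer() delegates to helper(1):
  yield 1
  yield 2
  yield 3
Step 2: yield 58
Step 3: Delegates to helper(19):
  yield 19
  yield 20
  yield 21
Therefore out = [1, 2, 3, 58, 19, 20, 21].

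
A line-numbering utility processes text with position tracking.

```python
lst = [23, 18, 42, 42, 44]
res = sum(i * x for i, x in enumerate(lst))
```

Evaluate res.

Step 1: Compute i * x for each (i, x) in enumerate([23, 18, 42, 42, 44]):
  i=0, x=23: 0*23 = 0
  i=1, x=18: 1*18 = 18
  i=2, x=42: 2*42 = 84
  i=3, x=42: 3*42 = 126
  i=4, x=44: 4*44 = 176
Step 2: sum = 0 + 18 + 84 + 126 + 176 = 404.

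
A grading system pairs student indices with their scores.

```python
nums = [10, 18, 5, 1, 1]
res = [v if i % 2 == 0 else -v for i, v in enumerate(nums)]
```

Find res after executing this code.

Step 1: For each (i, v), keep v if i is even, negate if odd:
  i=0 (even): keep 10
  i=1 (odd): negate to -18
  i=2 (even): keep 5
  i=3 (odd): negate to -1
  i=4 (even): keep 1
Therefore res = [10, -18, 5, -1, 1].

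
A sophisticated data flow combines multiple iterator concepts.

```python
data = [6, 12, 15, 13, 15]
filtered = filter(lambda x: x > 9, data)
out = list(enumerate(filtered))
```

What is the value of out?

Step 1: Filter [6, 12, 15, 13, 15] for > 9: [12, 15, 13, 15].
Step 2: enumerate re-indexes from 0: [(0, 12), (1, 15), (2, 13), (3, 15)].
Therefore out = [(0, 12), (1, 15), (2, 13), (3, 15)].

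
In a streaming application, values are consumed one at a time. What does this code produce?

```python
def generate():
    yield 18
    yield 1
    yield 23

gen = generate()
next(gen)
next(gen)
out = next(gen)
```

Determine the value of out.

Step 1: generate() creates a generator.
Step 2: next(gen) yields 18 (consumed and discarded).
Step 3: next(gen) yields 1 (consumed and discarded).
Step 4: next(gen) yields 23, assigned to out.
Therefore out = 23.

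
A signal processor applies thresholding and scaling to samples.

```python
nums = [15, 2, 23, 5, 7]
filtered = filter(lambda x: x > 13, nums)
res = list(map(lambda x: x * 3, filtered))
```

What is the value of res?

Step 1: Filter nums for elements > 13:
  15: kept
  2: removed
  23: kept
  5: removed
  7: removed
Step 2: Map x * 3 on filtered [15, 23]:
  15 -> 45
  23 -> 69
Therefore res = [45, 69].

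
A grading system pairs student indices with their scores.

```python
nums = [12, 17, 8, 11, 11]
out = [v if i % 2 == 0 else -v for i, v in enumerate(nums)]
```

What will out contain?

Step 1: For each (i, v), keep v if i is even, negate if odd:
  i=0 (even): keep 12
  i=1 (odd): negate to -17
  i=2 (even): keep 8
  i=3 (odd): negate to -11
  i=4 (even): keep 11
Therefore out = [12, -17, 8, -11, 11].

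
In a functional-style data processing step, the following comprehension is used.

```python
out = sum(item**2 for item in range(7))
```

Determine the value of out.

Step 1: Compute item**2 for each item in range(7):
  item=0: 0**2 = 0
  item=1: 1**2 = 1
  item=2: 2**2 = 4
  item=3: 3**2 = 9
  item=4: 4**2 = 16
  item=5: 5**2 = 25
  item=6: 6**2 = 36
Step 2: sum = 0 + 1 + 4 + 9 + 16 + 25 + 36 = 91.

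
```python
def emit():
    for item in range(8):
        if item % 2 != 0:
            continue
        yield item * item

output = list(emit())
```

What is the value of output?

Step 1: Only yield item**2 when item is divisible by 2:
  item=0: 0 % 2 == 0, yield 0**2 = 0
  item=2: 2 % 2 == 0, yield 2**2 = 4
  item=4: 4 % 2 == 0, yield 4**2 = 16
  item=6: 6 % 2 == 0, yield 6**2 = 36
Therefore output = [0, 4, 16, 36].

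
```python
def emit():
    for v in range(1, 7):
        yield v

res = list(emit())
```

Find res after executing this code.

Step 1: The generator yields each value from range(1, 7).
Step 2: list() consumes all yields: [1, 2, 3, 4, 5, 6].
Therefore res = [1, 2, 3, 4, 5, 6].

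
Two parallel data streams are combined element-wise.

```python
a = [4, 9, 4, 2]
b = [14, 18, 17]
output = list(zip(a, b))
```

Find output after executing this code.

Step 1: zip stops at shortest (len(a)=4, len(b)=3):
  Index 0: (4, 14)
  Index 1: (9, 18)
  Index 2: (4, 17)
Step 2: Last element of a (2) has no pair, dropped.
Therefore output = [(4, 14), (9, 18), (4, 17)].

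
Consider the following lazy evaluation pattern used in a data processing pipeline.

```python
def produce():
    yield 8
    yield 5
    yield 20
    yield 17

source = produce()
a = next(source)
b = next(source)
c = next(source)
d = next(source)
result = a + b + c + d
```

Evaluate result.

Step 1: Create generator and consume all values:
  a = next(source) = 8
  b = next(source) = 5
  c = next(source) = 20
  d = next(source) = 17
Step 2: result = 8 + 5 + 20 + 17 = 50.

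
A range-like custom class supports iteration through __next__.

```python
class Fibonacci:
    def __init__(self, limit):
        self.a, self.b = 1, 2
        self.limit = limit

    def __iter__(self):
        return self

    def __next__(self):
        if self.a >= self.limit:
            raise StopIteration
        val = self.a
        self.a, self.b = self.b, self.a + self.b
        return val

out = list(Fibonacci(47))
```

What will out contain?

Step 1: Fibonacci-like sequence (a=1, b=2) until >= 47:
  Yield 1, then a,b = 2,3
  Yield 2, then a,b = 3,5
  Yield 3, then a,b = 5,8
  Yield 5, then a,b = 8,13
  Yield 8, then a,b = 13,21
  Yield 13, then a,b = 21,34
  Yield 21, then a,b = 34,55
  Yield 34, then a,b = 55,89
Step 2: 55 >= 47, stop.
Therefore out = [1, 2, 3, 5, 8, 13, 21, 34].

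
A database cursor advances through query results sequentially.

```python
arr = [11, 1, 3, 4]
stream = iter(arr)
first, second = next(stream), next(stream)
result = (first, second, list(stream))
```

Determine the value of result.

Step 1: Create iterator over [11, 1, 3, 4].
Step 2: first = 11, second = 1.
Step 3: Remaining elements: [3, 4].
Therefore result = (11, 1, [3, 4]).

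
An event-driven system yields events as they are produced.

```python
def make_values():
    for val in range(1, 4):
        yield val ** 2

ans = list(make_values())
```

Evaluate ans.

Step 1: For each val in range(1, 4), yield val**2:
  val=1: yield 1**2 = 1
  val=2: yield 2**2 = 4
  val=3: yield 3**2 = 9
Therefore ans = [1, 4, 9].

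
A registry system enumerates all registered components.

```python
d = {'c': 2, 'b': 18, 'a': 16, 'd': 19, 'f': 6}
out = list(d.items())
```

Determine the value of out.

Step 1: d.items() returns (key, value) pairs in insertion order.
Therefore out = [('c', 2), ('b', 18), ('a', 16), ('d', 19), ('f', 6)].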